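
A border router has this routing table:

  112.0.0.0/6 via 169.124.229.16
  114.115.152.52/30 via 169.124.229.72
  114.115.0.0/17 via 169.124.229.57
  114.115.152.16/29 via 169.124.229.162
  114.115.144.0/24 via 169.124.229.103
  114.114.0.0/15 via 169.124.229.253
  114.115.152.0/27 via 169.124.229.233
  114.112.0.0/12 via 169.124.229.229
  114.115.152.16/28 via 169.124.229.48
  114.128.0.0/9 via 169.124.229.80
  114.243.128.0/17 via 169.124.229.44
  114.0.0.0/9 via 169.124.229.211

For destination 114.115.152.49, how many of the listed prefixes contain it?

4

Prefixes containing 114.115.152.49:
  112.0.0.0/6 (112.0.0.0 - 115.255.255.255)
  114.0.0.0/9 (114.0.0.0 - 114.127.255.255)
  114.112.0.0/12 (114.112.0.0 - 114.127.255.255)
  114.114.0.0/15 (114.114.0.0 - 114.115.255.255)
Total matching entries: 4.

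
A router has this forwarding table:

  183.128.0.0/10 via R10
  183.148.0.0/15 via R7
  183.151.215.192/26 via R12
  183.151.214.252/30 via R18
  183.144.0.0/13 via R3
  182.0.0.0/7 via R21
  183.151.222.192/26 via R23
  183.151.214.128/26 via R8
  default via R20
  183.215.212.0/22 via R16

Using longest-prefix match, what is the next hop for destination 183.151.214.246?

R3

Routes whose prefix contains 183.151.214.246:
  0.0.0.0/0 (default, matches everything) -> R20
  182.0.0.0/7 (182.0.0.0 - 183.255.255.255) -> R21
  183.128.0.0/10 (183.128.0.0 - 183.191.255.255) -> R10
  183.144.0.0/13 (183.144.0.0 - 183.151.255.255) -> R3
More-specific entries that do NOT match:
  183.151.214.252/30 (183.151.214.252 - 183.151.214.255) does not contain 183.151.214.246
  183.151.215.192/26 (183.151.215.192 - 183.151.215.255) does not contain 183.151.214.246
  183.151.222.192/26 (183.151.222.192 - 183.151.222.255) does not contain 183.151.214.246
  183.151.214.128/26 (183.151.214.128 - 183.151.214.191) does not contain 183.151.214.246
  183.215.212.0/22 (183.215.212.0 - 183.215.215.255) does not contain 183.151.214.246
  183.148.0.0/15 (183.148.0.0 - 183.149.255.255) does not contain 183.151.214.246
Longest matching prefix is /13 -> next hop R3.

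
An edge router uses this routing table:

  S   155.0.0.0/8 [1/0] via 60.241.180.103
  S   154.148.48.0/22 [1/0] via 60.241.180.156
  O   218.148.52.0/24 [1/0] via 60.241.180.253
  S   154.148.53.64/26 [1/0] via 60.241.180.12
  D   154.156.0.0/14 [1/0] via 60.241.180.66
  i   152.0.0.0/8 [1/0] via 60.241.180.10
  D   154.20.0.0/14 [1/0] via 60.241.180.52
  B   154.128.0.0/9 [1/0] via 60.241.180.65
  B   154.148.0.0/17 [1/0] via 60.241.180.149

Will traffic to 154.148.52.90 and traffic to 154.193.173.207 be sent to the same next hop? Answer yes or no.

154.148.52.90: longest match 154.148.0.0/17 -> 60.241.180.149
154.193.173.207: longest match 154.128.0.0/9 -> 60.241.180.65

no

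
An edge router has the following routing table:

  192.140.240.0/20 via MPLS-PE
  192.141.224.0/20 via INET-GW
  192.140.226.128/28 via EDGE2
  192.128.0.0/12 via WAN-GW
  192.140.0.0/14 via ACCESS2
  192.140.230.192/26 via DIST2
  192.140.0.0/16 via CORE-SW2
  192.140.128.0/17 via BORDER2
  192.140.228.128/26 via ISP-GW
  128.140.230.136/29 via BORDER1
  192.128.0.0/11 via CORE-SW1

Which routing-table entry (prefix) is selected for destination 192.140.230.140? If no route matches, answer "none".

192.140.128.0/17

Entries matching 192.140.230.140:
  192.128.0.0/11 (192.128.0.0 - 192.159.255.255)
  192.128.0.0/12 (192.128.0.0 - 192.143.255.255)
  192.140.0.0/14 (192.140.0.0 - 192.143.255.255)
  192.140.0.0/16 (192.140.0.0 - 192.140.255.255)
  192.140.128.0/17 (192.140.128.0 - 192.140.255.255)
Most specific is 192.140.128.0/17.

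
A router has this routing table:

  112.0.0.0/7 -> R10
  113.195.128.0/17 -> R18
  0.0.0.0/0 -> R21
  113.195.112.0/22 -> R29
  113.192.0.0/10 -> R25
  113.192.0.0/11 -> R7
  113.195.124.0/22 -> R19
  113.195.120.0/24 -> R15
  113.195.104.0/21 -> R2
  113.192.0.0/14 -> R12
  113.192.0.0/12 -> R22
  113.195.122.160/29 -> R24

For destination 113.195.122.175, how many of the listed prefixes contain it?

6

Prefixes containing 113.195.122.175:
  0.0.0.0/0 (default, matches everything)
  112.0.0.0/7 (112.0.0.0 - 113.255.255.255)
  113.192.0.0/10 (113.192.0.0 - 113.255.255.255)
  113.192.0.0/11 (113.192.0.0 - 113.223.255.255)
  113.192.0.0/12 (113.192.0.0 - 113.207.255.255)
  113.192.0.0/14 (113.192.0.0 - 113.195.255.255)
Total matching entries: 6.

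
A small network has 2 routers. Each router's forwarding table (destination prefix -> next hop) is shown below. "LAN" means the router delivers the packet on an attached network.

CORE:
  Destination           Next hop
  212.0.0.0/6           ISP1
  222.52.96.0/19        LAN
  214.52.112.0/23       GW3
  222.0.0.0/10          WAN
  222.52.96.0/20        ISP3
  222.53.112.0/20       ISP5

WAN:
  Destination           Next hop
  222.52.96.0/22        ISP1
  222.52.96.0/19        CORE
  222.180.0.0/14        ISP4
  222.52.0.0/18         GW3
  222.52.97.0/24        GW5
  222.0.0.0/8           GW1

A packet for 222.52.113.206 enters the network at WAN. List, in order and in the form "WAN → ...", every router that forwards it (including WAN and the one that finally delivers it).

WAN → CORE

At WAN: longest match for 222.52.113.206 is 222.52.96.0/19 -> CORE
At CORE: longest match for 222.52.113.206 is 222.52.96.0/19 -> LAN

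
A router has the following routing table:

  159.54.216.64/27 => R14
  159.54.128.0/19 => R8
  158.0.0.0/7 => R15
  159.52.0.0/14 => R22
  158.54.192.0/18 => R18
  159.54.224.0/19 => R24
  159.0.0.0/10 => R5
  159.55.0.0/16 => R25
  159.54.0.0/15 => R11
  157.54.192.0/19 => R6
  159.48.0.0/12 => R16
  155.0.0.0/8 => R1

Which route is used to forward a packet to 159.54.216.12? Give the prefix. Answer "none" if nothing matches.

Entries matching 159.54.216.12:
  158.0.0.0/7 (158.0.0.0 - 159.255.255.255)
  159.0.0.0/10 (159.0.0.0 - 159.63.255.255)
  159.48.0.0/12 (159.48.0.0 - 159.63.255.255)
  159.52.0.0/14 (159.52.0.0 - 159.55.255.255)
  159.54.0.0/15 (159.54.0.0 - 159.55.255.255)
Most specific is 159.54.0.0/15.

159.54.0.0/15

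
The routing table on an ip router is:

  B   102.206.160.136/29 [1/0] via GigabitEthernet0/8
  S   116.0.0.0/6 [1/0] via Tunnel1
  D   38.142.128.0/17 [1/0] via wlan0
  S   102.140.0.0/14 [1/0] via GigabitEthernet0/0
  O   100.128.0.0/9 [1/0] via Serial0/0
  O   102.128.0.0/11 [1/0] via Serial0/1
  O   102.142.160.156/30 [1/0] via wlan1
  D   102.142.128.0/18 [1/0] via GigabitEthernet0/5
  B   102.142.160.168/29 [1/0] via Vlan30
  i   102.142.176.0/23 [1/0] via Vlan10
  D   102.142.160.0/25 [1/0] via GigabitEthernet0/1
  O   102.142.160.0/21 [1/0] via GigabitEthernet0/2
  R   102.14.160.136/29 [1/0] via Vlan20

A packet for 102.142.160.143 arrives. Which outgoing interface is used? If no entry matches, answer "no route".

GigabitEthernet0/2

Routes whose prefix contains 102.142.160.143:
  102.128.0.0/11 (102.128.0.0 - 102.159.255.255) -> Serial0/1
  102.140.0.0/14 (102.140.0.0 - 102.143.255.255) -> GigabitEthernet0/0
  102.142.128.0/18 (102.142.128.0 - 102.142.191.255) -> GigabitEthernet0/5
  102.142.160.0/21 (102.142.160.0 - 102.142.167.255) -> GigabitEthernet0/2
More-specific entries that do NOT match:
  102.142.160.156/30 (102.142.160.156 - 102.142.160.159) does not contain 102.142.160.143
  102.206.160.136/29 (102.206.160.136 - 102.206.160.143) does not contain 102.142.160.143
  102.142.160.168/29 (102.142.160.168 - 102.142.160.175) does not contain 102.142.160.143
  102.14.160.136/29 (102.14.160.136 - 102.14.160.143) does not contain 102.142.160.143
  102.142.160.0/25 (102.142.160.0 - 102.142.160.127) does not contain 102.142.160.143
  102.142.176.0/23 (102.142.176.0 - 102.142.177.255) does not contain 102.142.160.143
Longest matching prefix is /21 -> interface GigabitEthernet0/2.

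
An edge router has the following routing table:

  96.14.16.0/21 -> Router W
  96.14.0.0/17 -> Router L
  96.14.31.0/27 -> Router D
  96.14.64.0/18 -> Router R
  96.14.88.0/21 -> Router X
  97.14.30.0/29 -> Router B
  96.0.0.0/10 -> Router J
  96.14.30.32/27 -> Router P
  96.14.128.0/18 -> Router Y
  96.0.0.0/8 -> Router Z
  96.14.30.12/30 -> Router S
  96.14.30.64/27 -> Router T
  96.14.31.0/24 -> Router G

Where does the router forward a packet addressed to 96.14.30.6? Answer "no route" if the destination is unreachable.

Router L

Routes whose prefix contains 96.14.30.6:
  96.0.0.0/8 (96.0.0.0 - 96.255.255.255) -> Router Z
  96.0.0.0/10 (96.0.0.0 - 96.63.255.255) -> Router J
  96.14.0.0/17 (96.14.0.0 - 96.14.127.255) -> Router L
More-specific entries that do NOT match:
  96.14.30.12/30 (96.14.30.12 - 96.14.30.15) does not contain 96.14.30.6
  97.14.30.0/29 (97.14.30.0 - 97.14.30.7) does not contain 96.14.30.6
  96.14.31.0/27 (96.14.31.0 - 96.14.31.31) does not contain 96.14.30.6
  96.14.30.32/27 (96.14.30.32 - 96.14.30.63) does not contain 96.14.30.6
  96.14.30.64/27 (96.14.30.64 - 96.14.30.95) does not contain 96.14.30.6
  96.14.31.0/24 (96.14.31.0 - 96.14.31.255) does not contain 96.14.30.6
  96.14.16.0/21 (96.14.16.0 - 96.14.23.255) does not contain 96.14.30.6
  96.14.88.0/21 (96.14.88.0 - 96.14.95.255) does not contain 96.14.30.6
  96.14.64.0/18 (96.14.64.0 - 96.14.127.255) does not contain 96.14.30.6
  96.14.128.0/18 (96.14.128.0 - 96.14.191.255) does not contain 96.14.30.6
Longest matching prefix is /17 -> next hop Router L.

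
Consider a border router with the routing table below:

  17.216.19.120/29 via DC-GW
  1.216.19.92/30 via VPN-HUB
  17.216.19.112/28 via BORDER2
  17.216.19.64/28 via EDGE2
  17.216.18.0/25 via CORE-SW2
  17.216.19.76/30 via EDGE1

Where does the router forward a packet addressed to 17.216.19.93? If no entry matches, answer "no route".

no route

No entry's prefix contains 17.216.19.93; there is no default route.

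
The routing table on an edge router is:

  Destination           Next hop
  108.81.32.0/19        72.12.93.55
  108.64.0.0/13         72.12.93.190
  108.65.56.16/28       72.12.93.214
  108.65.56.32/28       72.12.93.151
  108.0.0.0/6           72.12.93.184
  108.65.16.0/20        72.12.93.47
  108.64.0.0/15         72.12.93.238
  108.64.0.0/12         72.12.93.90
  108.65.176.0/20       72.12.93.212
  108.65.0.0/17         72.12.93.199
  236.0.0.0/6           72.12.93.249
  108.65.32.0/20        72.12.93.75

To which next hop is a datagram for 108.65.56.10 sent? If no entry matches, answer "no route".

72.12.93.199

Routes whose prefix contains 108.65.56.10:
  108.0.0.0/6 (108.0.0.0 - 111.255.255.255) -> 72.12.93.184
  108.64.0.0/12 (108.64.0.0 - 108.79.255.255) -> 72.12.93.90
  108.64.0.0/13 (108.64.0.0 - 108.71.255.255) -> 72.12.93.190
  108.64.0.0/15 (108.64.0.0 - 108.65.255.255) -> 72.12.93.238
  108.65.0.0/17 (108.65.0.0 - 108.65.127.255) -> 72.12.93.199
More-specific entries that do NOT match:
  108.65.56.16/28 (108.65.56.16 - 108.65.56.31) does not contain 108.65.56.10
  108.65.56.32/28 (108.65.56.32 - 108.65.56.47) does not contain 108.65.56.10
  108.65.16.0/20 (108.65.16.0 - 108.65.31.255) does not contain 108.65.56.10
  108.65.176.0/20 (108.65.176.0 - 108.65.191.255) does not contain 108.65.56.10
  108.65.32.0/20 (108.65.32.0 - 108.65.47.255) does not contain 108.65.56.10
  108.81.32.0/19 (108.81.32.0 - 108.81.63.255) does not contain 108.65.56.10
Longest matching prefix is /17 -> next hop 72.12.93.199.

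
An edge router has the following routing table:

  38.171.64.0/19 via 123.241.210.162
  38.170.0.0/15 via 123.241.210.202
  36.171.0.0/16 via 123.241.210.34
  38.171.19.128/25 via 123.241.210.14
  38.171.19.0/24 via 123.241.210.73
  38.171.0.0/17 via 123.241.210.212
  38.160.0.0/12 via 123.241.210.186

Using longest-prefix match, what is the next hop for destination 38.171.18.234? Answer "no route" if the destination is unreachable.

Routes whose prefix contains 38.171.18.234:
  38.160.0.0/12 (38.160.0.0 - 38.175.255.255) -> 123.241.210.186
  38.170.0.0/15 (38.170.0.0 - 38.171.255.255) -> 123.241.210.202
  38.171.0.0/17 (38.171.0.0 - 38.171.127.255) -> 123.241.210.212
More-specific entries that do NOT match:
  38.171.19.128/25 (38.171.19.128 - 38.171.19.255) does not contain 38.171.18.234
  38.171.19.0/24 (38.171.19.0 - 38.171.19.255) does not contain 38.171.18.234
  38.171.64.0/19 (38.171.64.0 - 38.171.95.255) does not contain 38.171.18.234
Longest matching prefix is /17 -> next hop 123.241.210.212.

123.241.210.212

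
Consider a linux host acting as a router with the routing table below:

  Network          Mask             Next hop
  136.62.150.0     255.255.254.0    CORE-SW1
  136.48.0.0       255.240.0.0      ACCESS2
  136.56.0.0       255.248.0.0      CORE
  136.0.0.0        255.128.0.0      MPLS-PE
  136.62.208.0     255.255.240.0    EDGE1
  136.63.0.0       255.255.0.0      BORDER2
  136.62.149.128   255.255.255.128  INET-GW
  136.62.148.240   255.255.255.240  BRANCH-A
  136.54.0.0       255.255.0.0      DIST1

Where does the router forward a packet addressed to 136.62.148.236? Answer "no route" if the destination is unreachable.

Routes whose prefix contains 136.62.148.236:
  136.0.0.0/9 (136.0.0.0 - 136.127.255.255) -> MPLS-PE
  136.48.0.0/12 (136.48.0.0 - 136.63.255.255) -> ACCESS2
  136.56.0.0/13 (136.56.0.0 - 136.63.255.255) -> CORE
More-specific entries that do NOT match:
  136.62.148.240/28 (136.62.148.240 - 136.62.148.255) does not contain 136.62.148.236
  136.62.149.128/25 (136.62.149.128 - 136.62.149.255) does not contain 136.62.148.236
  136.62.150.0/23 (136.62.150.0 - 136.62.151.255) does not contain 136.62.148.236
  136.62.208.0/20 (136.62.208.0 - 136.62.223.255) does not contain 136.62.148.236
  136.63.0.0/16 (136.63.0.0 - 136.63.255.255) does not contain 136.62.148.236
  136.54.0.0/16 (136.54.0.0 - 136.54.255.255) does not contain 136.62.148.236
Longest matching prefix is /13 -> next hop CORE.

CORE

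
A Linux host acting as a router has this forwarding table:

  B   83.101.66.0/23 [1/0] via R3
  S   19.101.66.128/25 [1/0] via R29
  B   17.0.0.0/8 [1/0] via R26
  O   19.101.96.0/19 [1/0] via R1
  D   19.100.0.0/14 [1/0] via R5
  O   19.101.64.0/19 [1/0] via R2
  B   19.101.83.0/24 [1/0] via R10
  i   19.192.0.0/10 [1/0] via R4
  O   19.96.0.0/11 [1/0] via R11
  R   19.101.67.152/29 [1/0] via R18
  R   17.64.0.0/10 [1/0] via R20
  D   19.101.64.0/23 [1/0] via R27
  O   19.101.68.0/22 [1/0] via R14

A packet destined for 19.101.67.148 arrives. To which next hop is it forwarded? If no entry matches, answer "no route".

Routes whose prefix contains 19.101.67.148:
  19.96.0.0/11 (19.96.0.0 - 19.127.255.255) -> R11
  19.100.0.0/14 (19.100.0.0 - 19.103.255.255) -> R5
  19.101.64.0/19 (19.101.64.0 - 19.101.95.255) -> R2
More-specific entries that do NOT match:
  19.101.67.152/29 (19.101.67.152 - 19.101.67.159) does not contain 19.101.67.148
  19.101.66.128/25 (19.101.66.128 - 19.101.66.255) does not contain 19.101.67.148
  19.101.83.0/24 (19.101.83.0 - 19.101.83.255) does not contain 19.101.67.148
  83.101.66.0/23 (83.101.66.0 - 83.101.67.255) does not contain 19.101.67.148
  19.101.64.0/23 (19.101.64.0 - 19.101.65.255) does not contain 19.101.67.148
  19.101.68.0/22 (19.101.68.0 - 19.101.71.255) does not contain 19.101.67.148
Longest matching prefix is /19 -> next hop R2.

R2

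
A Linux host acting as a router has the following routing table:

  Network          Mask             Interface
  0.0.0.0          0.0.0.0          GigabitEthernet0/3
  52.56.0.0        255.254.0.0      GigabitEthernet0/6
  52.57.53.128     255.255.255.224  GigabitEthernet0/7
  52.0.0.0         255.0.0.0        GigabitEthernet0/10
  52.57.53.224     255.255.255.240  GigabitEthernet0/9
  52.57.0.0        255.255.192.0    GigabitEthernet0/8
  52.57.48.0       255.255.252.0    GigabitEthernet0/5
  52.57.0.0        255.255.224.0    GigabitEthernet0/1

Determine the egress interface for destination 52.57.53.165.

Routes whose prefix contains 52.57.53.165:
  0.0.0.0/0 (default, matches everything) -> GigabitEthernet0/3
  52.0.0.0/8 (52.0.0.0 - 52.255.255.255) -> GigabitEthernet0/10
  52.56.0.0/15 (52.56.0.0 - 52.57.255.255) -> GigabitEthernet0/6
  52.57.0.0/18 (52.57.0.0 - 52.57.63.255) -> GigabitEthernet0/8
More-specific entries that do NOT match:
  52.57.53.224/28 (52.57.53.224 - 52.57.53.239) does not contain 52.57.53.165
  52.57.53.128/27 (52.57.53.128 - 52.57.53.159) does not contain 52.57.53.165
  52.57.48.0/22 (52.57.48.0 - 52.57.51.255) does not contain 52.57.53.165
  52.57.0.0/19 (52.57.0.0 - 52.57.31.255) does not contain 52.57.53.165
Longest matching prefix is /18 -> interface GigabitEthernet0/8.

GigabitEthernet0/8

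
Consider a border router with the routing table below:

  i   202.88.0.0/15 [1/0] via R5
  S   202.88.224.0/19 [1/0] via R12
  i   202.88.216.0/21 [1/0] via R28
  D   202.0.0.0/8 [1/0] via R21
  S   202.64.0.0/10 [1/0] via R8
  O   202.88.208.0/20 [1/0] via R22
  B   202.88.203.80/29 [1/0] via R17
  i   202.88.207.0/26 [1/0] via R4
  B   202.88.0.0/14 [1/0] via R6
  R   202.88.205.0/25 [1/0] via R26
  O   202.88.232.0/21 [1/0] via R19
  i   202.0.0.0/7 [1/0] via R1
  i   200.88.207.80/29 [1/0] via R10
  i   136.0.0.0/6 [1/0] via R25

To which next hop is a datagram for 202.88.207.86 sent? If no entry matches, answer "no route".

Routes whose prefix contains 202.88.207.86:
  202.0.0.0/7 (202.0.0.0 - 203.255.255.255) -> R1
  202.0.0.0/8 (202.0.0.0 - 202.255.255.255) -> R21
  202.64.0.0/10 (202.64.0.0 - 202.127.255.255) -> R8
  202.88.0.0/14 (202.88.0.0 - 202.91.255.255) -> R6
  202.88.0.0/15 (202.88.0.0 - 202.89.255.255) -> R5
More-specific entries that do NOT match:
  202.88.203.80/29 (202.88.203.80 - 202.88.203.87) does not contain 202.88.207.86
  200.88.207.80/29 (200.88.207.80 - 200.88.207.87) does not contain 202.88.207.86
  202.88.207.0/26 (202.88.207.0 - 202.88.207.63) does not contain 202.88.207.86
  202.88.205.0/25 (202.88.205.0 - 202.88.205.127) does not contain 202.88.207.86
  202.88.216.0/21 (202.88.216.0 - 202.88.223.255) does not contain 202.88.207.86
  202.88.232.0/21 (202.88.232.0 - 202.88.239.255) does not contain 202.88.207.86
  202.88.208.0/20 (202.88.208.0 - 202.88.223.255) does not contain 202.88.207.86
  202.88.224.0/19 (202.88.224.0 - 202.88.255.255) does not contain 202.88.207.86
Longest matching prefix is /15 -> next hop R5.

R5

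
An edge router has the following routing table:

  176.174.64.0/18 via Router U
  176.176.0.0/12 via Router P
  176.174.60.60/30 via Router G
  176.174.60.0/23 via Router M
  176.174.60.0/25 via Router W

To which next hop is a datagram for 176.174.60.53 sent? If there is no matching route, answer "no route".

Router W

Routes whose prefix contains 176.174.60.53:
  176.174.60.0/23 (176.174.60.0 - 176.174.61.255) -> Router M
  176.174.60.0/25 (176.174.60.0 - 176.174.60.127) -> Router W
More-specific entries that do NOT match:
  176.174.60.60/30 (176.174.60.60 - 176.174.60.63) does not contain 176.174.60.53
Longest matching prefix is /25 -> next hop Router W.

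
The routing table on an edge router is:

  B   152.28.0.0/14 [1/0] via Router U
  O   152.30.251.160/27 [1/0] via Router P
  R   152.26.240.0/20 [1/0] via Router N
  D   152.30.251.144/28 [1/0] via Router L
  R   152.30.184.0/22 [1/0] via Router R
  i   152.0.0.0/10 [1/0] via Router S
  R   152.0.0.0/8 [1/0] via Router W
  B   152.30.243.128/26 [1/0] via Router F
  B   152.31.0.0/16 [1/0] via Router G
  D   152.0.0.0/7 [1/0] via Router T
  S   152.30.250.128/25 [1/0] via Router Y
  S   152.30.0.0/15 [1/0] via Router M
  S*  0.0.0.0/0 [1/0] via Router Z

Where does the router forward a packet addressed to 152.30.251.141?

Routes whose prefix contains 152.30.251.141:
  0.0.0.0/0 (default, matches everything) -> Router Z
  152.0.0.0/7 (152.0.0.0 - 153.255.255.255) -> Router T
  152.0.0.0/8 (152.0.0.0 - 152.255.255.255) -> Router W
  152.0.0.0/10 (152.0.0.0 - 152.63.255.255) -> Router S
  152.28.0.0/14 (152.28.0.0 - 152.31.255.255) -> Router U
  152.30.0.0/15 (152.30.0.0 - 152.31.255.255) -> Router M
More-specific entries that do NOT match:
  152.30.251.144/28 (152.30.251.144 - 152.30.251.159) does not contain 152.30.251.141
  152.30.251.160/27 (152.30.251.160 - 152.30.251.191) does not contain 152.30.251.141
  152.30.243.128/26 (152.30.243.128 - 152.30.243.191) does not contain 152.30.251.141
  152.30.250.128/25 (152.30.250.128 - 152.30.250.255) does not contain 152.30.251.141
  152.30.184.0/22 (152.30.184.0 - 152.30.187.255) does not contain 152.30.251.141
  152.26.240.0/20 (152.26.240.0 - 152.26.255.255) does not contain 152.30.251.141
  152.31.0.0/16 (152.31.0.0 - 152.31.255.255) does not contain 152.30.251.141
Longest matching prefix is /15 -> next hop Router M.

Router M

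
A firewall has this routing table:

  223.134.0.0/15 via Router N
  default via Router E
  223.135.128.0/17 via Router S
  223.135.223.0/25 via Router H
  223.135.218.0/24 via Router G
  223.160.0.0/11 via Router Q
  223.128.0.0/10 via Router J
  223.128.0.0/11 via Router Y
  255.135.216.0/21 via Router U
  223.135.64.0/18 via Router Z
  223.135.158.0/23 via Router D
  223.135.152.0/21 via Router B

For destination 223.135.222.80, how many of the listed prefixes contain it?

Prefixes containing 223.135.222.80:
  0.0.0.0/0 (default, matches everything)
  223.128.0.0/10 (223.128.0.0 - 223.191.255.255)
  223.128.0.0/11 (223.128.0.0 - 223.159.255.255)
  223.134.0.0/15 (223.134.0.0 - 223.135.255.255)
  223.135.128.0/17 (223.135.128.0 - 223.135.255.255)
Total matching entries: 5.

5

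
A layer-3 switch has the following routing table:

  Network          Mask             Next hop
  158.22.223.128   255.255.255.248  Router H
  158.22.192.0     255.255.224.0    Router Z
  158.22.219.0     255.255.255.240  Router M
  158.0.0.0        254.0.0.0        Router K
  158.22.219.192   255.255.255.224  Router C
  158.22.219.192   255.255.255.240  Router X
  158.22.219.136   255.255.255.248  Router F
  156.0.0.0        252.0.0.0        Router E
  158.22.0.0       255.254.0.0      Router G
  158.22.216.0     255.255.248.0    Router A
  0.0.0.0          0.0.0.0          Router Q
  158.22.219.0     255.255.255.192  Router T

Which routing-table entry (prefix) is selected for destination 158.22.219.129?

Entries matching 158.22.219.129:
  0.0.0.0/0 (default, matches everything)
  156.0.0.0/6 (156.0.0.0 - 159.255.255.255)
  158.0.0.0/7 (158.0.0.0 - 159.255.255.255)
  158.22.0.0/15 (158.22.0.0 - 158.23.255.255)
  158.22.192.0/19 (158.22.192.0 - 158.22.223.255)
  158.22.216.0/21 (158.22.216.0 - 158.22.223.255)
Most specific is 158.22.216.0/21.

158.22.216.0/21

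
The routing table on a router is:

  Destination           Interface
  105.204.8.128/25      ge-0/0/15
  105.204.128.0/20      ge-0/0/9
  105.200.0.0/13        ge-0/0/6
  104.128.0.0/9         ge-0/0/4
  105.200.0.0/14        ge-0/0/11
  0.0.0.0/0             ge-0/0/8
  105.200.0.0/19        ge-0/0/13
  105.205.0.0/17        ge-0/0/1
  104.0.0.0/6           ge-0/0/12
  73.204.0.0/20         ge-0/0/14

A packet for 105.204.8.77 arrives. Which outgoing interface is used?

ge-0/0/6

Routes whose prefix contains 105.204.8.77:
  0.0.0.0/0 (default, matches everything) -> ge-0/0/8
  104.0.0.0/6 (104.0.0.0 - 107.255.255.255) -> ge-0/0/12
  105.200.0.0/13 (105.200.0.0 - 105.207.255.255) -> ge-0/0/6
More-specific entries that do NOT match:
  105.204.8.128/25 (105.204.8.128 - 105.204.8.255) does not contain 105.204.8.77
  105.204.128.0/20 (105.204.128.0 - 105.204.143.255) does not contain 105.204.8.77
  73.204.0.0/20 (73.204.0.0 - 73.204.15.255) does not contain 105.204.8.77
  105.200.0.0/19 (105.200.0.0 - 105.200.31.255) does not contain 105.204.8.77
  105.205.0.0/17 (105.205.0.0 - 105.205.127.255) does not contain 105.204.8.77
  105.200.0.0/14 (105.200.0.0 - 105.203.255.255) does not contain 105.204.8.77
Longest matching prefix is /13 -> interface ge-0/0/6.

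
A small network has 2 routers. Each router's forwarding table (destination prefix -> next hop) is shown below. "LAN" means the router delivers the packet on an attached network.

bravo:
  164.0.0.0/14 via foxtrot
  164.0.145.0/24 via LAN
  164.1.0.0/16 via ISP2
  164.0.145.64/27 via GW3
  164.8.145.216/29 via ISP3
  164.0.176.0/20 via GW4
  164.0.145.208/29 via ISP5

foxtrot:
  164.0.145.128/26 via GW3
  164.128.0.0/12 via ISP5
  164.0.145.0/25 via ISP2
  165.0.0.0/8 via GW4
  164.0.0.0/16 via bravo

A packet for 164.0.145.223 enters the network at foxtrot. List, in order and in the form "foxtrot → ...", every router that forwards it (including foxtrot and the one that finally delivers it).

At foxtrot: longest match for 164.0.145.223 is 164.0.0.0/16 -> bravo
At bravo: longest match for 164.0.145.223 is 164.0.145.0/24 -> LAN

foxtrot → bravo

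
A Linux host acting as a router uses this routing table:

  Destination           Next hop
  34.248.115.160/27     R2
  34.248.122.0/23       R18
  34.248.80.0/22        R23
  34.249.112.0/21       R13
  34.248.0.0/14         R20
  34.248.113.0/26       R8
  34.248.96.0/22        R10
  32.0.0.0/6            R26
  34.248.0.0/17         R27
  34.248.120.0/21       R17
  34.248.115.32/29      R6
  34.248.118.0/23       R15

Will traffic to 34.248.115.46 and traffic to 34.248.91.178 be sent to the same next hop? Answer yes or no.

34.248.115.46: longest match 34.248.0.0/17 -> R27
34.248.91.178: longest match 34.248.0.0/17 -> R27

yes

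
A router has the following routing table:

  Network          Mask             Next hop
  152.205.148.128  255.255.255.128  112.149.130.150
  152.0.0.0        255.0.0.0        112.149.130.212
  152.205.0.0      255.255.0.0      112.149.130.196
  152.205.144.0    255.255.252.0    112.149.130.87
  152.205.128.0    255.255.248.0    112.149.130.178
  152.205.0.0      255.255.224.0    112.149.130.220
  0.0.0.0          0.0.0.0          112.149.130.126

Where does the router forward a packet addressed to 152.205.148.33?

Routes whose prefix contains 152.205.148.33:
  0.0.0.0/0 (default, matches everything) -> 112.149.130.126
  152.0.0.0/8 (152.0.0.0 - 152.255.255.255) -> 112.149.130.212
  152.205.0.0/16 (152.205.0.0 - 152.205.255.255) -> 112.149.130.196
More-specific entries that do NOT match:
  152.205.148.128/25 (152.205.148.128 - 152.205.148.255) does not contain 152.205.148.33
  152.205.144.0/22 (152.205.144.0 - 152.205.147.255) does not contain 152.205.148.33
  152.205.128.0/21 (152.205.128.0 - 152.205.135.255) does not contain 152.205.148.33
  152.205.0.0/19 (152.205.0.0 - 152.205.31.255) does not contain 152.205.148.33
Longest matching prefix is /16 -> next hop 112.149.130.196.

112.149.130.196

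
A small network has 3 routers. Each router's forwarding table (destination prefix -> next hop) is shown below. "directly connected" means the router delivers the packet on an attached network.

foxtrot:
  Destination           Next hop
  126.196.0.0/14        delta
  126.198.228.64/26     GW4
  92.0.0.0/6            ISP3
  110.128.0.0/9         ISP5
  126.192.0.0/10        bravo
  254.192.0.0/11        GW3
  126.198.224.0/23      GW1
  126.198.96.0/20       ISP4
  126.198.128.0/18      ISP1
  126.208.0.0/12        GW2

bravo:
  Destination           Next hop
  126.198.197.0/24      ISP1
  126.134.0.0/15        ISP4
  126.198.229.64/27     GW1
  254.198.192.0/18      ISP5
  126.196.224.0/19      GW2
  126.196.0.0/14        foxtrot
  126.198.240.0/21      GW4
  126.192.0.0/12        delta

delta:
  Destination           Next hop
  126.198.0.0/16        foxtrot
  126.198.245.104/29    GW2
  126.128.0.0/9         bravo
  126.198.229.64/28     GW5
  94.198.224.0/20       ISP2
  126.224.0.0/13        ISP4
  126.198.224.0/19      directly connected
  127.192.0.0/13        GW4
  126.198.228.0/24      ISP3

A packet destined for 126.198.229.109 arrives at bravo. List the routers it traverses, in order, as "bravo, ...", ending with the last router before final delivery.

At bravo: longest match for 126.198.229.109 is 126.196.0.0/14 -> foxtrot
At foxtrot: longest match for 126.198.229.109 is 126.196.0.0/14 -> delta
At delta: longest match for 126.198.229.109 is 126.198.224.0/19 -> directly connected

bravo, foxtrot, delta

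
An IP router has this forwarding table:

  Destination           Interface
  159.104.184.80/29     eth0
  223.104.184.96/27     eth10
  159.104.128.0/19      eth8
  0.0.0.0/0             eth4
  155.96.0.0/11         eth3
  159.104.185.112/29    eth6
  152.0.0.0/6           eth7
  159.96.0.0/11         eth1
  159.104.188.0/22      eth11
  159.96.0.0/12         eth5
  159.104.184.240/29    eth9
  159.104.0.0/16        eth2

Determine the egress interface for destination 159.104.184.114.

eth2

Routes whose prefix contains 159.104.184.114:
  0.0.0.0/0 (default, matches everything) -> eth4
  159.96.0.0/11 (159.96.0.0 - 159.127.255.255) -> eth1
  159.96.0.0/12 (159.96.0.0 - 159.111.255.255) -> eth5
  159.104.0.0/16 (159.104.0.0 - 159.104.255.255) -> eth2
More-specific entries that do NOT match:
  159.104.184.80/29 (159.104.184.80 - 159.104.184.87) does not contain 159.104.184.114
  159.104.185.112/29 (159.104.185.112 - 159.104.185.119) does not contain 159.104.184.114
  159.104.184.240/29 (159.104.184.240 - 159.104.184.247) does not contain 159.104.184.114
  223.104.184.96/27 (223.104.184.96 - 223.104.184.127) does not contain 159.104.184.114
  159.104.188.0/22 (159.104.188.0 - 159.104.191.255) does not contain 159.104.184.114
  159.104.128.0/19 (159.104.128.0 - 159.104.159.255) does not contain 159.104.184.114
Longest matching prefix is /16 -> interface eth2.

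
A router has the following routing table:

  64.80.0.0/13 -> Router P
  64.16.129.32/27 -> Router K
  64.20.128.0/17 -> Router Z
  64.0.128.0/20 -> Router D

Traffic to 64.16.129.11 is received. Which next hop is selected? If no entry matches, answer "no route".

no route

No entry's prefix contains 64.16.129.11; there is no default route.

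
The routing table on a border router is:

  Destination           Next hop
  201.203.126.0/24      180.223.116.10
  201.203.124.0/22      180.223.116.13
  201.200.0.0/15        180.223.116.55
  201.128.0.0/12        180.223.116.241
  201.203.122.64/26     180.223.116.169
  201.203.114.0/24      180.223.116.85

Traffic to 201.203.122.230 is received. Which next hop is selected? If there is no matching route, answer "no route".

no route

No entry's prefix contains 201.203.122.230; there is no default route.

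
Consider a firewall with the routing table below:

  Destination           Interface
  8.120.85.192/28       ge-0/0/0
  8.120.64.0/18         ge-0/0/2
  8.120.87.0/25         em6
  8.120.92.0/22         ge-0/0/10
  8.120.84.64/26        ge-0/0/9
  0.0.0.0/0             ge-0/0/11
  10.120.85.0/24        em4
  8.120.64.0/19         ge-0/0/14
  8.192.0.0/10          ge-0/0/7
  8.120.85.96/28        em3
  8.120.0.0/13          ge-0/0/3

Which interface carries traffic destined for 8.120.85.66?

ge-0/0/14

Routes whose prefix contains 8.120.85.66:
  0.0.0.0/0 (default, matches everything) -> ge-0/0/11
  8.120.0.0/13 (8.120.0.0 - 8.127.255.255) -> ge-0/0/3
  8.120.64.0/18 (8.120.64.0 - 8.120.127.255) -> ge-0/0/2
  8.120.64.0/19 (8.120.64.0 - 8.120.95.255) -> ge-0/0/14
More-specific entries that do NOT match:
  8.120.85.192/28 (8.120.85.192 - 8.120.85.207) does not contain 8.120.85.66
  8.120.85.96/28 (8.120.85.96 - 8.120.85.111) does not contain 8.120.85.66
  8.120.84.64/26 (8.120.84.64 - 8.120.84.127) does not contain 8.120.85.66
  8.120.87.0/25 (8.120.87.0 - 8.120.87.127) does not contain 8.120.85.66
  10.120.85.0/24 (10.120.85.0 - 10.120.85.255) does not contain 8.120.85.66
  8.120.92.0/22 (8.120.92.0 - 8.120.95.255) does not contain 8.120.85.66
Longest matching prefix is /19 -> interface ge-0/0/14.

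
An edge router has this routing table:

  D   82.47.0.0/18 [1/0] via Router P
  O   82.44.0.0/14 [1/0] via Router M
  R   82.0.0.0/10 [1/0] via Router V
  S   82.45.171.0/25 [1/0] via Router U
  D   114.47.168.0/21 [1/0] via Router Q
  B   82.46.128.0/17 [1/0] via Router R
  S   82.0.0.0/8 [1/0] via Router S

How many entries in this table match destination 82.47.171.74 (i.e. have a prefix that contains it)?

Prefixes containing 82.47.171.74:
  82.0.0.0/8 (82.0.0.0 - 82.255.255.255)
  82.0.0.0/10 (82.0.0.0 - 82.63.255.255)
  82.44.0.0/14 (82.44.0.0 - 82.47.255.255)
Total matching entries: 3.

3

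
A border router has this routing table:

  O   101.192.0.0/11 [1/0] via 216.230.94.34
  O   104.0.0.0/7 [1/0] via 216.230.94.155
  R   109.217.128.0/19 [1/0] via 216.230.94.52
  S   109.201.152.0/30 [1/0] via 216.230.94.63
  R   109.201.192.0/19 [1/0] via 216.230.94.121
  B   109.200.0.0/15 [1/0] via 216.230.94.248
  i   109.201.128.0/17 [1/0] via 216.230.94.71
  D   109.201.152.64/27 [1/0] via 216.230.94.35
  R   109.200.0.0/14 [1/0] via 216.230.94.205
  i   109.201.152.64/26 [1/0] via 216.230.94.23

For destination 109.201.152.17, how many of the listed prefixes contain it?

3

Prefixes containing 109.201.152.17:
  109.200.0.0/14 (109.200.0.0 - 109.203.255.255)
  109.200.0.0/15 (109.200.0.0 - 109.201.255.255)
  109.201.128.0/17 (109.201.128.0 - 109.201.255.255)
Total matching entries: 3.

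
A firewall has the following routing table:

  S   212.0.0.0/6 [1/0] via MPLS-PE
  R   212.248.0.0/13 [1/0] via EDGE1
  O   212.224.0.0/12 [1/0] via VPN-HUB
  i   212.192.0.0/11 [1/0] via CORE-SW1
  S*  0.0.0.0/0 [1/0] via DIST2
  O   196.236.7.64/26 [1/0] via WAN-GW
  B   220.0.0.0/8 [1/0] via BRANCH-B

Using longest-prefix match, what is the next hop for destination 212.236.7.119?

Routes whose prefix contains 212.236.7.119:
  0.0.0.0/0 (default, matches everything) -> DIST2
  212.0.0.0/6 (212.0.0.0 - 215.255.255.255) -> MPLS-PE
  212.224.0.0/12 (212.224.0.0 - 212.239.255.255) -> VPN-HUB
More-specific entries that do NOT match:
  196.236.7.64/26 (196.236.7.64 - 196.236.7.127) does not contain 212.236.7.119
  212.248.0.0/13 (212.248.0.0 - 212.255.255.255) does not contain 212.236.7.119
Longest matching prefix is /12 -> next hop VPN-HUB.

VPN-HUB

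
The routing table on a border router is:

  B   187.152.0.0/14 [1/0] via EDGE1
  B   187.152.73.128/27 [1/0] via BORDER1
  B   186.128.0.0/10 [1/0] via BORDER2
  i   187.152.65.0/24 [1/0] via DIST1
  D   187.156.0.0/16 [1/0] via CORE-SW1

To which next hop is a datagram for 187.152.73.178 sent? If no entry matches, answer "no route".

EDGE1

Routes whose prefix contains 187.152.73.178:
  187.152.0.0/14 (187.152.0.0 - 187.155.255.255) -> EDGE1
More-specific entries that do NOT match:
  187.152.73.128/27 (187.152.73.128 - 187.152.73.159) does not contain 187.152.73.178
  187.152.65.0/24 (187.152.65.0 - 187.152.65.255) does not contain 187.152.73.178
  187.156.0.0/16 (187.156.0.0 - 187.156.255.255) does not contain 187.152.73.178
Longest matching prefix is /14 -> next hop EDGE1.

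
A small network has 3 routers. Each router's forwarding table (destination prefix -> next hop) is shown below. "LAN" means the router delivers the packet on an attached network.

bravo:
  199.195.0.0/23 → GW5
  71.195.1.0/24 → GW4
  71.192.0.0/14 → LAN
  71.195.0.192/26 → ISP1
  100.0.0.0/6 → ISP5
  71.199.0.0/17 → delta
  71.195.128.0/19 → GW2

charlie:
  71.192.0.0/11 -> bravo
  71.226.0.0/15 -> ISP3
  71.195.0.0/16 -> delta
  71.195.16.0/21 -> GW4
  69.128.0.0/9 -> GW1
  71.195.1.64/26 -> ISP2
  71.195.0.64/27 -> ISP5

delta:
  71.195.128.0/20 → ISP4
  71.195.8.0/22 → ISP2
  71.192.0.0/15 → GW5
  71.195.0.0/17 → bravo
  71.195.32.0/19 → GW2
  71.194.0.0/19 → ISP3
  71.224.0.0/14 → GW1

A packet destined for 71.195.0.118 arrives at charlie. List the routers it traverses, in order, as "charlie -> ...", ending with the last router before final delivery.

charlie -> delta -> bravo

At charlie: longest match for 71.195.0.118 is 71.195.0.0/16 -> delta
At delta: longest match for 71.195.0.118 is 71.195.0.0/17 -> bravo
At bravo: longest match for 71.195.0.118 is 71.192.0.0/14 -> LAN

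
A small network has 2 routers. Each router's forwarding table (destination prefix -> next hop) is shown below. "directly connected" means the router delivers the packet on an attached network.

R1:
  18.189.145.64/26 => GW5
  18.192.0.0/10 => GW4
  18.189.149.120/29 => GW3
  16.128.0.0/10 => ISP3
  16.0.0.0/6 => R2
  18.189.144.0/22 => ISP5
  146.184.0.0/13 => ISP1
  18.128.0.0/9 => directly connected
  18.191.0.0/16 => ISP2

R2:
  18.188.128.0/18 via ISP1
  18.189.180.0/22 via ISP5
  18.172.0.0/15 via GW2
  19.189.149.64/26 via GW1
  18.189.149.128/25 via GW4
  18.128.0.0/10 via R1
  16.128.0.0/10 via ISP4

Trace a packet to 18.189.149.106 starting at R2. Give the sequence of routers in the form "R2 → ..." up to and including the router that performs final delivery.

R2 → R1

At R2: longest match for 18.189.149.106 is 18.128.0.0/10 -> R1
At R1: longest match for 18.189.149.106 is 18.128.0.0/9 -> directly connected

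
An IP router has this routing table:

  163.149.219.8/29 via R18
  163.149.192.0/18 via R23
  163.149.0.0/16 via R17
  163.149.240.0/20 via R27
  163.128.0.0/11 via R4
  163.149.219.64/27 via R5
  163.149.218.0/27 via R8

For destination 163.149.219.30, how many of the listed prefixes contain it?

Prefixes containing 163.149.219.30:
  163.128.0.0/11 (163.128.0.0 - 163.159.255.255)
  163.149.0.0/16 (163.149.0.0 - 163.149.255.255)
  163.149.192.0/18 (163.149.192.0 - 163.149.255.255)
Total matching entries: 3.

3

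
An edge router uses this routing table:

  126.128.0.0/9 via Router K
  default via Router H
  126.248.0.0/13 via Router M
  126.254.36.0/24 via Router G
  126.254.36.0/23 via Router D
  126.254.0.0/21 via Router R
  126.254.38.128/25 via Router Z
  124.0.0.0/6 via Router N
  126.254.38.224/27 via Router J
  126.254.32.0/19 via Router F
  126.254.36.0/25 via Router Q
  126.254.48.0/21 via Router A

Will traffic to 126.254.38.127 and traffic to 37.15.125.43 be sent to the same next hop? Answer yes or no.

no

126.254.38.127: longest match 126.254.32.0/19 -> Router F
37.15.125.43: longest match 0.0.0.0/0 -> Router H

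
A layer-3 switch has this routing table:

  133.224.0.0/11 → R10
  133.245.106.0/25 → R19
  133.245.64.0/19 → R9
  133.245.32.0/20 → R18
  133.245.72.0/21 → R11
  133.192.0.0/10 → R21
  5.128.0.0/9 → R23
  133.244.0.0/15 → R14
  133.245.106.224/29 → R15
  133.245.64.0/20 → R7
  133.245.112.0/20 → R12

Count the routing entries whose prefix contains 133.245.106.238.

3

Prefixes containing 133.245.106.238:
  133.192.0.0/10 (133.192.0.0 - 133.255.255.255)
  133.224.0.0/11 (133.224.0.0 - 133.255.255.255)
  133.244.0.0/15 (133.244.0.0 - 133.245.255.255)
Total matching entries: 3.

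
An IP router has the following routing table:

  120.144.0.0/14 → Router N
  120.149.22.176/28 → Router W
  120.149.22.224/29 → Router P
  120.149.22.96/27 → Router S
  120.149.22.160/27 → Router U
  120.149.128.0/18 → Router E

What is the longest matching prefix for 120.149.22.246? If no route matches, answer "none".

none

120.149.22.246 is outside every listed prefix and there is no default route.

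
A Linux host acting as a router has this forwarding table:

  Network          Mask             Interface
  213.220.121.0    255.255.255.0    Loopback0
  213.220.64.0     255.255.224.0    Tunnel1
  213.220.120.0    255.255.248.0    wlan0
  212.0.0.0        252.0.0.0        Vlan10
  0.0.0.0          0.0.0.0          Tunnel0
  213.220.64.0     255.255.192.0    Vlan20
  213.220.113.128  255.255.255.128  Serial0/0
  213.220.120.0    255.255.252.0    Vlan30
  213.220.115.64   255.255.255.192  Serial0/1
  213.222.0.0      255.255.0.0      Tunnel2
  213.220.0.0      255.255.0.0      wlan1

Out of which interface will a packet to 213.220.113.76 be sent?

Vlan20

Routes whose prefix contains 213.220.113.76:
  0.0.0.0/0 (default, matches everything) -> Tunnel0
  212.0.0.0/6 (212.0.0.0 - 215.255.255.255) -> Vlan10
  213.220.0.0/16 (213.220.0.0 - 213.220.255.255) -> wlan1
  213.220.64.0/18 (213.220.64.0 - 213.220.127.255) -> Vlan20
More-specific entries that do NOT match:
  213.220.115.64/26 (213.220.115.64 - 213.220.115.127) does not contain 213.220.113.76
  213.220.113.128/25 (213.220.113.128 - 213.220.113.255) does not contain 213.220.113.76
  213.220.121.0/24 (213.220.121.0 - 213.220.121.255) does not contain 213.220.113.76
  213.220.120.0/22 (213.220.120.0 - 213.220.123.255) does not contain 213.220.113.76
  213.220.120.0/21 (213.220.120.0 - 213.220.127.255) does not contain 213.220.113.76
  213.220.64.0/19 (213.220.64.0 - 213.220.95.255) does not contain 213.220.113.76
Longest matching prefix is /18 -> interface Vlan20.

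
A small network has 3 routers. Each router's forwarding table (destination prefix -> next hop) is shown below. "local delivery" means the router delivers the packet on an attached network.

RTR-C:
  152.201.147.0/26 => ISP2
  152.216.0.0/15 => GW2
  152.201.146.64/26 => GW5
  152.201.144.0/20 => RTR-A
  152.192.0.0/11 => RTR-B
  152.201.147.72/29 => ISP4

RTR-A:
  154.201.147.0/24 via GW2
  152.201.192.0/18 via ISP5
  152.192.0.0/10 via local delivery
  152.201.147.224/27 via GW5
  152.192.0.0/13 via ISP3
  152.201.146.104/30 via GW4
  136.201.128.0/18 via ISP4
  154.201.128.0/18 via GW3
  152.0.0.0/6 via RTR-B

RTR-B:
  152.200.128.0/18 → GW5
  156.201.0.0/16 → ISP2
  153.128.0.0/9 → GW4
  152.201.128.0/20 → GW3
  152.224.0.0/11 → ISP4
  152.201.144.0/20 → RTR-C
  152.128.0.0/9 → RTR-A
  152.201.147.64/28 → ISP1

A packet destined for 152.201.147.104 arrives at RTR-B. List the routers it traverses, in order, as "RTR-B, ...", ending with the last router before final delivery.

At RTR-B: longest match for 152.201.147.104 is 152.201.144.0/20 -> RTR-C
At RTR-C: longest match for 152.201.147.104 is 152.201.144.0/20 -> RTR-A
At RTR-A: longest match for 152.201.147.104 is 152.192.0.0/10 -> local delivery

RTR-B, RTR-C, RTR-A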